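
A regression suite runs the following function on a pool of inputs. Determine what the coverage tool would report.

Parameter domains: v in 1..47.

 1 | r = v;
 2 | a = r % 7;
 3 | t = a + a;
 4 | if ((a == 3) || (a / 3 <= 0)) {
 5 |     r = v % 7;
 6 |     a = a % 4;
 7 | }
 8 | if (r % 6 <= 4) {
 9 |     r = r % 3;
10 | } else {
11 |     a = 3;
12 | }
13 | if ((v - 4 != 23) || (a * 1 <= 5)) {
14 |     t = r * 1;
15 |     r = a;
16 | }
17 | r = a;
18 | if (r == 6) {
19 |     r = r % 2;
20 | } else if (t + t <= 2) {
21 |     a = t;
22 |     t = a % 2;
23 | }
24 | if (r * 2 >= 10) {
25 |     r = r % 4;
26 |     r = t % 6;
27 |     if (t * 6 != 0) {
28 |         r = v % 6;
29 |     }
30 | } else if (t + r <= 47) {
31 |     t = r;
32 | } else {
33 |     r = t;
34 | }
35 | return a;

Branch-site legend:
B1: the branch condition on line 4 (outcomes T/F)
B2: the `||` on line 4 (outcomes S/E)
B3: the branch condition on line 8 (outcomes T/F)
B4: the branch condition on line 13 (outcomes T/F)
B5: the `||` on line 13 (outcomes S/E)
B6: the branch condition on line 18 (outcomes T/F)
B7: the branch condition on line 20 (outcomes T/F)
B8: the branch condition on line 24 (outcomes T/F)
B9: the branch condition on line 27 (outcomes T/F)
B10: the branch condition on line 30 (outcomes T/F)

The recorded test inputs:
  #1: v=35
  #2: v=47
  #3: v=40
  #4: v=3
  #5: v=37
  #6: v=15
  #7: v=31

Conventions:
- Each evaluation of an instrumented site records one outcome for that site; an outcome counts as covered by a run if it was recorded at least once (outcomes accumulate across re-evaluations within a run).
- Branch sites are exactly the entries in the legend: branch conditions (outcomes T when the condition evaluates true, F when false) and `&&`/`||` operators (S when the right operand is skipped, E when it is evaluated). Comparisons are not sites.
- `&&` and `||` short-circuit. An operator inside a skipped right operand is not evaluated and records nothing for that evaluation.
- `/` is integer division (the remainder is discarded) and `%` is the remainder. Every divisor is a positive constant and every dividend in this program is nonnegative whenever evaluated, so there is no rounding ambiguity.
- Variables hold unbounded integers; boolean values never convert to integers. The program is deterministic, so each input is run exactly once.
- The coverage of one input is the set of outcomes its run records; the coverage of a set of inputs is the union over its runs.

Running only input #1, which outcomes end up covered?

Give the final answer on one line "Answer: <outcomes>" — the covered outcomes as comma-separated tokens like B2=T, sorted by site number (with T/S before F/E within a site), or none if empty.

Tracing the run of input #1 (v=35):
  B2->E, B1->T, B3->T, B5->S, B4->T, B6->F, B7->T, B8->F, B10->T
distinct outcomes covered: B1=T, B2=E, B3=T, B4=T, B5=S, B6=F, B7=T, B8=F, B10=T

Answer: B1=T, B2=E, B3=T, B4=T, B5=S, B6=F, B7=T, B8=F, B10=T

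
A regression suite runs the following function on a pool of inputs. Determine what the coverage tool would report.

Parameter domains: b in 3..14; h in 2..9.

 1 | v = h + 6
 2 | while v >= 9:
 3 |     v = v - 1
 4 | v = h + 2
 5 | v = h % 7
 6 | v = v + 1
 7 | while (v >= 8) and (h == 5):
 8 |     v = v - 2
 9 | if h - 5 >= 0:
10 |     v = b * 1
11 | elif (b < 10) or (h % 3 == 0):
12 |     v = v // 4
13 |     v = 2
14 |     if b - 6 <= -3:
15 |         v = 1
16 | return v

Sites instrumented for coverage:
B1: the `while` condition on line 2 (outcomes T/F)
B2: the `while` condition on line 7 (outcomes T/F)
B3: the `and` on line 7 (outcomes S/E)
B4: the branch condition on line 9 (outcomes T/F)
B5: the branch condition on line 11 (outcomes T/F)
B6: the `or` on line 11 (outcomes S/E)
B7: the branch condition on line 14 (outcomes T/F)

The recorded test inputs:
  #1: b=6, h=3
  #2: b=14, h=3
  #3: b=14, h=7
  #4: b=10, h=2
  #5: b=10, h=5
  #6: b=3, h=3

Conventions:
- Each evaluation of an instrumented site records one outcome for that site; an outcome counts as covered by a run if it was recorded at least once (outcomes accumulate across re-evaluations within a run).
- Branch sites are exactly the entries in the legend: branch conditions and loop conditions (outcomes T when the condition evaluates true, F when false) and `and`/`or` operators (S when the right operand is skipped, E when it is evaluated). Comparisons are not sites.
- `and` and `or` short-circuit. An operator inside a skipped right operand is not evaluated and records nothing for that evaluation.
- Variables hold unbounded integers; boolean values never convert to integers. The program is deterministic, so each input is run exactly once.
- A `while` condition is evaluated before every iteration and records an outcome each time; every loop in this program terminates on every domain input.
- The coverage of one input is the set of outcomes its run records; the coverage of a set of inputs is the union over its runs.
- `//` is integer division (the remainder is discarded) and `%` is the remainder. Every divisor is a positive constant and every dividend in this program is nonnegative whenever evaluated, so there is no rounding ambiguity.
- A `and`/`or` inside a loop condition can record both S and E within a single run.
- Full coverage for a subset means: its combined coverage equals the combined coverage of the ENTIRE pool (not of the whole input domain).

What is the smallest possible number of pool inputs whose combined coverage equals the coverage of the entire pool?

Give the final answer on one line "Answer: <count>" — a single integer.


run #1 (b=6, h=3) runs B1->T, B1->F, B3->S, B2->F, B4->F, B6->S, B5->T, B7->F; records B1=T, B1=F, B2=F, B3=S, B4=F, B5=T, B6=S, B7=F
run #2 (b=14, h=3) runs B1->T, B1->F, B3->S, B2->F, B4->F, B6->E, B5->T, B7->F; records B1=T, B1=F, B2=F, B3=S, B4=F, B5=T, B6=E, B7=F
run #3 (b=14, h=7) runs B1->T, B1->T, B1->T, B1->T, B1->T, B1->F, B3->S, B2->F, B4->T; records B1=T, B1=F, B2=F, B3=S, B4=T
run #4 (b=10, h=2) runs B1->F, B3->S, B2->F, B4->F, B6->E, B5->F; records B1=F, B2=F, B3=S, B4=F, B5=F, B6=E
run #5 (b=10, h=5) runs B1->T, B1->T, B1->T, B1->F, B3->S, B2->F, B4->T; records B1=T, B1=F, B2=F, B3=S, B4=T
run #6 (b=3, h=3) runs B1->T, B1->F, B3->S, B2->F, B4->F, B6->S, B5->T, B7->T; records B1=T, B1=F, B2=F, B3=S, B4=F, B5=T, B6=S, B7=T
together the pool reaches 12 outcomes: B1=T, B1=F, B2=F, B3=S, B4=T, B4=F, B5=T, B5=F, B6=S, B6=E, B7=T, B7=F
no size-1 subset reaches all 12 outcomes (best union: 8/12)
no size-2 subset reaches all 12 outcomes (best union: 10/12)
no size-3 subset reaches all 12 outcomes (best union: 11/12)
at size 4, {1, 3, 4, 6} reaches all 12 outcomes; every lexicographically earlier size-4 subset fails
Answer: 4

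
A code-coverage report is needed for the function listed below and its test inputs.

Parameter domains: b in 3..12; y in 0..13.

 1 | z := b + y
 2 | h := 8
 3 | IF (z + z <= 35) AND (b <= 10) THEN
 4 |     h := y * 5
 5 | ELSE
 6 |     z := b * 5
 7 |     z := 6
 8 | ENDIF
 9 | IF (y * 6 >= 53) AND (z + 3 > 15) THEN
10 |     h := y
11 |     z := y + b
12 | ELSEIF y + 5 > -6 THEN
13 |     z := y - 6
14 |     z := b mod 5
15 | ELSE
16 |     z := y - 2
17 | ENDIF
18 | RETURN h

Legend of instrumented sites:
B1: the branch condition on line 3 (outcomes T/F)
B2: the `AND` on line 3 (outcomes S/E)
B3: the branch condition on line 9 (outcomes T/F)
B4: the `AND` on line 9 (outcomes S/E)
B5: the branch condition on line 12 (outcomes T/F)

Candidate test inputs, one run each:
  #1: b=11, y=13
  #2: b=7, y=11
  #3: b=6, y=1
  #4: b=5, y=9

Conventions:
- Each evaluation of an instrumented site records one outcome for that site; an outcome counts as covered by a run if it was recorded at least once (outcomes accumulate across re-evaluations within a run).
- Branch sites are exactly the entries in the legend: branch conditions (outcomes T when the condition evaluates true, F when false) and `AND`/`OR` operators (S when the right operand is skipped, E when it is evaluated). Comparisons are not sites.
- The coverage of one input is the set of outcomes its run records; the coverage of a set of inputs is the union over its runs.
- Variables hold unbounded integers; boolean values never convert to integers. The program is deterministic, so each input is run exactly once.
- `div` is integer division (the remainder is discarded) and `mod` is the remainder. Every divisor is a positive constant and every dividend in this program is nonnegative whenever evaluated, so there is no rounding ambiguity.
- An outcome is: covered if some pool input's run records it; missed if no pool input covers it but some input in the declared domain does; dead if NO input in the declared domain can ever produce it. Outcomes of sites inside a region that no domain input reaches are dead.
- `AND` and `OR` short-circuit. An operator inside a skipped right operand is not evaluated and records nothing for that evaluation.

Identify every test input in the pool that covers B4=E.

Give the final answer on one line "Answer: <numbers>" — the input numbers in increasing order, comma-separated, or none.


input #1 (b=11, y=13): produces B4=E
input #2 (b=7, y=11): produces B4=E
input #3 (b=6, y=1): does not produce B4=E
input #4 (b=5, y=9): produces B4=E
Answer: 1, 2, 4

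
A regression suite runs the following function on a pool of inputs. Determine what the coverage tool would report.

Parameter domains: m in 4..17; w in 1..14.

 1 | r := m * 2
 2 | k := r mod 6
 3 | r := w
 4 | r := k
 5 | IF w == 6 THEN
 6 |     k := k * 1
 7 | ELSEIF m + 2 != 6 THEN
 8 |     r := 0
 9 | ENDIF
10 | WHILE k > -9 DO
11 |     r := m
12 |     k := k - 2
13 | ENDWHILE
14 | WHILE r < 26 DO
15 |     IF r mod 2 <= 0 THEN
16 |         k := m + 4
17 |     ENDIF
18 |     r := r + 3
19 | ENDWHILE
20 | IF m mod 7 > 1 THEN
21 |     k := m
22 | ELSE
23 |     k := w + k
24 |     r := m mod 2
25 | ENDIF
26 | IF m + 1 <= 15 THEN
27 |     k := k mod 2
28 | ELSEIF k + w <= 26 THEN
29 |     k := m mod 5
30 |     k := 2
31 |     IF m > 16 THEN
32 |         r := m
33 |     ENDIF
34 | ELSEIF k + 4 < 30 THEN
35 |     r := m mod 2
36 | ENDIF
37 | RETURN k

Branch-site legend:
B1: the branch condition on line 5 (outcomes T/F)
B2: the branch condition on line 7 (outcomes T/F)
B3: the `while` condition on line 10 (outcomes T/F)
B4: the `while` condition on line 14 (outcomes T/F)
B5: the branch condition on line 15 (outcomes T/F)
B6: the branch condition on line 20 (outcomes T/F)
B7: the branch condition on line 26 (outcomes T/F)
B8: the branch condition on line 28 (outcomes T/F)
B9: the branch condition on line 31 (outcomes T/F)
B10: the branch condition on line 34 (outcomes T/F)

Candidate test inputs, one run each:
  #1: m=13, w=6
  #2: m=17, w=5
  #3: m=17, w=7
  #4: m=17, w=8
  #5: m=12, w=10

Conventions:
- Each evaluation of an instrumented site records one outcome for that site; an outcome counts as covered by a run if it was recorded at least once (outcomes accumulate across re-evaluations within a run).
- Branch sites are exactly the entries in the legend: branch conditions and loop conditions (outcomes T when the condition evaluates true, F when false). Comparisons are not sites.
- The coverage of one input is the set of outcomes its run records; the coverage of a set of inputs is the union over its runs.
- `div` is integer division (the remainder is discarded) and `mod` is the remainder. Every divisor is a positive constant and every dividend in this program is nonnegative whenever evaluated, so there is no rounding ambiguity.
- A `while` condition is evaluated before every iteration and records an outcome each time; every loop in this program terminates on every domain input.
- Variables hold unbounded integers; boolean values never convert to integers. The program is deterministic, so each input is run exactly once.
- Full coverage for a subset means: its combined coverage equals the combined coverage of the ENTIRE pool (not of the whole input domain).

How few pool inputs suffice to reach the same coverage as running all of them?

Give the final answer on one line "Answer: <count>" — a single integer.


input #1, m=13, w=6: events B1->T, B3->T, B3->T, B3->T, B3->T, B3->T, B3->T, B3->F, B4->T, B5->F, B4->T, B5->T, B4->T, B5->F, ...; outcomes B1=T, B3=T, B3=F, B4=T, B4=F, B5=T, B5=F, B6=T, B7=T
input #2, m=17, w=5: events B1->F, B2->T, B3->T, B3->T, B3->T, B3->T, B3->T, B3->T, B3->T, B3->F, B4->T, B5->F, B4->T, B5->T, ...; outcomes B1=F, B2=T, B3=T, B3=F, B4=T, B4=F, B5=T, B5=F, B6=T, B7=F, B8=T, B9=T
input #3, m=17, w=7: events B1->F, B2->T, B3->T, B3->T, B3->T, B3->T, B3->T, B3->T, B3->T, B3->F, B4->T, B5->F, B4->T, B5->T, ...; outcomes B1=F, B2=T, B3=T, B3=F, B4=T, B4=F, B5=T, B5=F, B6=T, B7=F, B8=T, B9=T
input #4, m=17, w=8: events B1->F, B2->T, B3->T, B3->T, B3->T, B3->T, B3->T, B3->T, B3->T, B3->F, B4->T, B5->F, B4->T, B5->T, ...; outcomes B1=F, B2=T, B3=T, B3=F, B4=T, B4=F, B5=T, B5=F, B6=T, B7=F, B8=T, B9=T
input #5, m=12, w=10: events B1->F, B2->T, B3->T, B3->T, B3->T, B3->T, B3->T, B3->F, B4->T, B5->T, B4->T, B5->F, B4->T, B5->T, ...; outcomes B1=F, B2=T, B3=T, B3=F, B4=T, B4=F, B5=T, B5=F, B6=T, B7=T
the full pool covers 14 outcomes: B1=T, B1=F, B2=T, B3=T, B3=F, B4=T, B4=F, B5=T, B5=F, B6=T, B7=T, B7=F, B8=T, B9=T
every size-1 subset falls short of the 14 outcomes (best: 12/14)
size 2: inputs {1, 2} cover all 14 outcomes, and no lexicographically smaller subset of this size does
Answer: 2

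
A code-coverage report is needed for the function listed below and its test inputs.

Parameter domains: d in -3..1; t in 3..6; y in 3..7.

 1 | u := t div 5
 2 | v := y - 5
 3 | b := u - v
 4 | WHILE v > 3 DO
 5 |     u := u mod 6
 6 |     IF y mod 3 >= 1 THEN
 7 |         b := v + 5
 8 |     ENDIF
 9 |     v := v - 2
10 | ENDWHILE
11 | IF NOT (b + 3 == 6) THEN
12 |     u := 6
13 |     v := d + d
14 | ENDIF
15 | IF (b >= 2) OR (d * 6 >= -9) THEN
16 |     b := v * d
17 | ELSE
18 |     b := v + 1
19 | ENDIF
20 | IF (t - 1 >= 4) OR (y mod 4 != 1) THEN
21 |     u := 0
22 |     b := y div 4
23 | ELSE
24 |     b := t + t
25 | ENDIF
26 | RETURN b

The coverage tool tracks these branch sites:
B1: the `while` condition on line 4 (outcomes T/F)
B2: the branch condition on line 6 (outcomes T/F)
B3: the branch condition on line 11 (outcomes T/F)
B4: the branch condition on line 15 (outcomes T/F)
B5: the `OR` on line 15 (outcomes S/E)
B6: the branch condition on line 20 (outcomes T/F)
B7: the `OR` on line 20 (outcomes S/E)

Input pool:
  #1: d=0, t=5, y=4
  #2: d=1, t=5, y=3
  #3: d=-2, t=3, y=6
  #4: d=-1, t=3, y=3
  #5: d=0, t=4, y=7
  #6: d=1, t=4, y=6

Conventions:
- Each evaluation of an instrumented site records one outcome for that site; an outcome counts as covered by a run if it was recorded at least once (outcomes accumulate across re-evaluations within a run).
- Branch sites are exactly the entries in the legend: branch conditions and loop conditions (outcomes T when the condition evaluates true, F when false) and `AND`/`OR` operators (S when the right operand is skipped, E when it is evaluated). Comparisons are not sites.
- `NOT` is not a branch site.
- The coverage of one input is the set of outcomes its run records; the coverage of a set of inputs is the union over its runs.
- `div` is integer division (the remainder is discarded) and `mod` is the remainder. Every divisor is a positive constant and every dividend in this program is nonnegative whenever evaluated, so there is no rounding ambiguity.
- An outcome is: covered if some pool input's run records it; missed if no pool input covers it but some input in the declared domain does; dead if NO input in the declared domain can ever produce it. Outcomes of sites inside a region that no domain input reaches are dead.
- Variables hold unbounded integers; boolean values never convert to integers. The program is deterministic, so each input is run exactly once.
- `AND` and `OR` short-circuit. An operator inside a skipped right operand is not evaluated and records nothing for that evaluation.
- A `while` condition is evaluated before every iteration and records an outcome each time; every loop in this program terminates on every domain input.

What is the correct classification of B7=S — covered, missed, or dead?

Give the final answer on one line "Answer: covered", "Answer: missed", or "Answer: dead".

B7=S is recorded by pool input(s) 1, 2 -> covered

Answer: covered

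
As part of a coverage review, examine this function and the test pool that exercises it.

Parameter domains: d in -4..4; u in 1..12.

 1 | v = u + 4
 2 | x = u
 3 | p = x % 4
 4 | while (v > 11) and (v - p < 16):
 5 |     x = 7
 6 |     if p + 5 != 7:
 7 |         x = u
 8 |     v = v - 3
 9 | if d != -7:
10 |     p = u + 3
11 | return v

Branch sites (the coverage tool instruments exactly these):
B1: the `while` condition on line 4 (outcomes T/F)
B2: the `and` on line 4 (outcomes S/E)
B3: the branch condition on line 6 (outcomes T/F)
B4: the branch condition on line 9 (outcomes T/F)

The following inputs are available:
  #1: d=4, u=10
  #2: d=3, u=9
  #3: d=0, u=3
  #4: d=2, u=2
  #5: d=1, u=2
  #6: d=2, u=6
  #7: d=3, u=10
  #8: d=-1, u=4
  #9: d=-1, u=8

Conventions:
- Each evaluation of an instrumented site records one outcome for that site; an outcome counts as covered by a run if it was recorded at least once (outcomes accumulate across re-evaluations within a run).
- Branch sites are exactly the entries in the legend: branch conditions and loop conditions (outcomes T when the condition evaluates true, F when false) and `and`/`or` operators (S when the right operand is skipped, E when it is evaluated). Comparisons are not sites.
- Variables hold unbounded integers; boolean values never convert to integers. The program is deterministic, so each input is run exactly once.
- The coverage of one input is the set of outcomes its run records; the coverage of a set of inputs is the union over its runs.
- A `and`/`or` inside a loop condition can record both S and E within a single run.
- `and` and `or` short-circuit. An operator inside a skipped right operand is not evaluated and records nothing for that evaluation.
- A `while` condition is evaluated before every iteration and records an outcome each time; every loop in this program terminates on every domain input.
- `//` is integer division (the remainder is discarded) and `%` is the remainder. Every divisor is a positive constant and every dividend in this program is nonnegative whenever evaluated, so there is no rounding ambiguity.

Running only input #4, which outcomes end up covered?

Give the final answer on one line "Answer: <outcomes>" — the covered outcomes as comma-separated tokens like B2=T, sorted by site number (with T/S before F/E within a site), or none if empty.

Tracing the run of input #4 (d=2, u=2):
  B2->S, B1->F, B4->T
collecting distinct outcomes: B1=F, B2=S, B4=T

Answer: B1=F, B2=S, B4=T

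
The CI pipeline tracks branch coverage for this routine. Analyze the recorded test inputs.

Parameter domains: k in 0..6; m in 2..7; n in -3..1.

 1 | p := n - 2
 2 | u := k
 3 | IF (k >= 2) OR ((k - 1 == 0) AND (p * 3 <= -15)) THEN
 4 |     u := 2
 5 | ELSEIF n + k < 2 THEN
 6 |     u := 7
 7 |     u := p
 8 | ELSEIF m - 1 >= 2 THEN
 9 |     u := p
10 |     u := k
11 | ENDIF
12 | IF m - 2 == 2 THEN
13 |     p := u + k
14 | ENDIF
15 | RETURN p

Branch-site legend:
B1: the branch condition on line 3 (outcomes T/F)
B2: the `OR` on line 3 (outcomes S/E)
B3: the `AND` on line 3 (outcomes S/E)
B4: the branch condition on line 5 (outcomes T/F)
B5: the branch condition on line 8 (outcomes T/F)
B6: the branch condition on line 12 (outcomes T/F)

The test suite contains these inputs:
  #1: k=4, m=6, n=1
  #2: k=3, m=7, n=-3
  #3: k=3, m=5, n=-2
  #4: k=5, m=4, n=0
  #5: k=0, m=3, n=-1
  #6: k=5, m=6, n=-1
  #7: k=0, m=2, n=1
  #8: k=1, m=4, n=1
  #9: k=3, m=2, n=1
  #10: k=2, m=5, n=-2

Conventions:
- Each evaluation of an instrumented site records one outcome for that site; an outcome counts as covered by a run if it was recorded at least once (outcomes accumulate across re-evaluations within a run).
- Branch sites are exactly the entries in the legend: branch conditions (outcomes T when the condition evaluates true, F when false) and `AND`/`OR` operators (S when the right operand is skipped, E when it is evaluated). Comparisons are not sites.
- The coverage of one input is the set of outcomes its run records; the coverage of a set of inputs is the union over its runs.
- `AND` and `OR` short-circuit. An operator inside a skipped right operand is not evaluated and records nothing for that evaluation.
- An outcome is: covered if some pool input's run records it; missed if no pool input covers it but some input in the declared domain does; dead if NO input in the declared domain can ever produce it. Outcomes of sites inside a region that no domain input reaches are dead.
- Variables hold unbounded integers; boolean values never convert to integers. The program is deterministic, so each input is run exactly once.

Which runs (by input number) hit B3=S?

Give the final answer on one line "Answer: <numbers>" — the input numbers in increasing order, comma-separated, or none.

input #1 (k=4, m=6, n=1): does not produce B3=S
input #2 (k=3, m=7, n=-3): does not produce B3=S
input #3 (k=3, m=5, n=-2): does not produce B3=S
input #4 (k=5, m=4, n=0): does not produce B3=S
input #5 (k=0, m=3, n=-1): produces B3=S
input #6 (k=5, m=6, n=-1): does not produce B3=S
input #7 (k=0, m=2, n=1): produces B3=S
input #8 (k=1, m=4, n=1): does not produce B3=S
input #9 (k=3, m=2, n=1): does not produce B3=S
input #10 (k=2, m=5, n=-2): does not produce B3=S

Answer: 5, 7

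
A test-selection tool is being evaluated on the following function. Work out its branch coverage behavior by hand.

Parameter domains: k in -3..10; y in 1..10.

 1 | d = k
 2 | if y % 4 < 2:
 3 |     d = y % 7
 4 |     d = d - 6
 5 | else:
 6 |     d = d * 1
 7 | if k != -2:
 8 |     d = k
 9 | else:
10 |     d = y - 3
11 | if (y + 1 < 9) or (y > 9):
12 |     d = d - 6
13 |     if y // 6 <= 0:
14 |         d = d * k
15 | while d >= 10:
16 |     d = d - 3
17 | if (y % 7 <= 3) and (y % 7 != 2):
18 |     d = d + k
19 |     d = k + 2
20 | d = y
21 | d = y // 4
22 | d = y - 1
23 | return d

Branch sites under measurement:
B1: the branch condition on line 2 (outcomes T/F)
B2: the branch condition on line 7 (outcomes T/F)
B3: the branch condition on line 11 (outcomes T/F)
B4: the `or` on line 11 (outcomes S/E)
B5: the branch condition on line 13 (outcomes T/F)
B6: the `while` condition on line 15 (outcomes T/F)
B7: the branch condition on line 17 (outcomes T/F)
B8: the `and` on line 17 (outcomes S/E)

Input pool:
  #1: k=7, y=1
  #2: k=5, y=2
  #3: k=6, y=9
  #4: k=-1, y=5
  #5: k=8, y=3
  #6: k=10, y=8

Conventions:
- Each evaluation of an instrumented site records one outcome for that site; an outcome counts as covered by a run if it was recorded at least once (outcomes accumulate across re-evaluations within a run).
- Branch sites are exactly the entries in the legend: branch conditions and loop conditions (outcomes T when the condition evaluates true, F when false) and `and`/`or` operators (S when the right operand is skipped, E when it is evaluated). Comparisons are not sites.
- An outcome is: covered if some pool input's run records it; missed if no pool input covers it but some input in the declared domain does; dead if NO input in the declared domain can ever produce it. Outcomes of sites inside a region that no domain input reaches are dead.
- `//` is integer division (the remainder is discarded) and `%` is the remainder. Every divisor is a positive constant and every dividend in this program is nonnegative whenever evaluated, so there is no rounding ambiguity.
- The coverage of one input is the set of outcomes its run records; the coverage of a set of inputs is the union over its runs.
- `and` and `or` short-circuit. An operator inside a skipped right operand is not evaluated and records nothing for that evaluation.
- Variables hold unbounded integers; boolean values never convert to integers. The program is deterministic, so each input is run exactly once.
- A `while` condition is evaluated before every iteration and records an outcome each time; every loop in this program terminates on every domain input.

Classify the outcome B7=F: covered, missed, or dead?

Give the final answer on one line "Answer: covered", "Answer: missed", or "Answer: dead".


B7=F is recorded by pool input(s) 2, 3, 4 -> covered
Answer: covered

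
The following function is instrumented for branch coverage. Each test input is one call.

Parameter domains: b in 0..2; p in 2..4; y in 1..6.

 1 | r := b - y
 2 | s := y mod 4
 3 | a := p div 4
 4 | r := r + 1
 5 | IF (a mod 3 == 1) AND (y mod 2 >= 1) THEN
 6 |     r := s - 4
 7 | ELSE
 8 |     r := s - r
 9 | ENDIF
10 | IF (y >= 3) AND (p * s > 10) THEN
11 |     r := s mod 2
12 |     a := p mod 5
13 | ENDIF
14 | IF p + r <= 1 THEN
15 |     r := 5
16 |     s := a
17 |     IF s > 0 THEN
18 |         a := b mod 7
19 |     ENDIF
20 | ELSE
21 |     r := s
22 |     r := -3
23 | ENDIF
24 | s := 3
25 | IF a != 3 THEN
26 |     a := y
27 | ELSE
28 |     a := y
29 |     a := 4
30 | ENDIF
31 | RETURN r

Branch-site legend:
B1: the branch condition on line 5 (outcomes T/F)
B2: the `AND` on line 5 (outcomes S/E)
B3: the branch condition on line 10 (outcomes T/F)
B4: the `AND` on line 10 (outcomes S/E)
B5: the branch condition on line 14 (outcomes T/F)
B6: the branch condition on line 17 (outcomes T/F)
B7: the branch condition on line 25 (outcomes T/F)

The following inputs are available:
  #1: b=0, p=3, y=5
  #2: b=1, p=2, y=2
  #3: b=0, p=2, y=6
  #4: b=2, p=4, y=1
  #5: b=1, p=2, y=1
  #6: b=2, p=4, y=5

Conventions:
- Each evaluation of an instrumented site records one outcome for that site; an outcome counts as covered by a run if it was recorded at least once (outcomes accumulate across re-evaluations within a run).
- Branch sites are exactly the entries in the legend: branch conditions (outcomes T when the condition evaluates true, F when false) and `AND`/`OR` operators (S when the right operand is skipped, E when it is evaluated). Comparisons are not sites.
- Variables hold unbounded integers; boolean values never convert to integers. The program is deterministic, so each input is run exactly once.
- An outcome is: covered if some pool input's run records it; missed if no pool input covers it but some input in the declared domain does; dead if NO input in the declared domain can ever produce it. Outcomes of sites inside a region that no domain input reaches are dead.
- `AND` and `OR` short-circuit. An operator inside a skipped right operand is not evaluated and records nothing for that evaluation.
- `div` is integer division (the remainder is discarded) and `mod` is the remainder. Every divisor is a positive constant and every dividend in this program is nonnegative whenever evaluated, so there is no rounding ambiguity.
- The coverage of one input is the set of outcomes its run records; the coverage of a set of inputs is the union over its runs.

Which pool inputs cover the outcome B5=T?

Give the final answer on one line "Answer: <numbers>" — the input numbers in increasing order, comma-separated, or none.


input #1 (b=0, p=3, y=5): never hits B5=T
input #2 (b=1, p=2, y=2): never hits B5=T
input #3 (b=0, p=2, y=6): never hits B5=T
input #4 (b=2, p=4, y=1): hits B5=T
input #5 (b=1, p=2, y=1): never hits B5=T
input #6 (b=2, p=4, y=5): hits B5=T
Answer: 4, 6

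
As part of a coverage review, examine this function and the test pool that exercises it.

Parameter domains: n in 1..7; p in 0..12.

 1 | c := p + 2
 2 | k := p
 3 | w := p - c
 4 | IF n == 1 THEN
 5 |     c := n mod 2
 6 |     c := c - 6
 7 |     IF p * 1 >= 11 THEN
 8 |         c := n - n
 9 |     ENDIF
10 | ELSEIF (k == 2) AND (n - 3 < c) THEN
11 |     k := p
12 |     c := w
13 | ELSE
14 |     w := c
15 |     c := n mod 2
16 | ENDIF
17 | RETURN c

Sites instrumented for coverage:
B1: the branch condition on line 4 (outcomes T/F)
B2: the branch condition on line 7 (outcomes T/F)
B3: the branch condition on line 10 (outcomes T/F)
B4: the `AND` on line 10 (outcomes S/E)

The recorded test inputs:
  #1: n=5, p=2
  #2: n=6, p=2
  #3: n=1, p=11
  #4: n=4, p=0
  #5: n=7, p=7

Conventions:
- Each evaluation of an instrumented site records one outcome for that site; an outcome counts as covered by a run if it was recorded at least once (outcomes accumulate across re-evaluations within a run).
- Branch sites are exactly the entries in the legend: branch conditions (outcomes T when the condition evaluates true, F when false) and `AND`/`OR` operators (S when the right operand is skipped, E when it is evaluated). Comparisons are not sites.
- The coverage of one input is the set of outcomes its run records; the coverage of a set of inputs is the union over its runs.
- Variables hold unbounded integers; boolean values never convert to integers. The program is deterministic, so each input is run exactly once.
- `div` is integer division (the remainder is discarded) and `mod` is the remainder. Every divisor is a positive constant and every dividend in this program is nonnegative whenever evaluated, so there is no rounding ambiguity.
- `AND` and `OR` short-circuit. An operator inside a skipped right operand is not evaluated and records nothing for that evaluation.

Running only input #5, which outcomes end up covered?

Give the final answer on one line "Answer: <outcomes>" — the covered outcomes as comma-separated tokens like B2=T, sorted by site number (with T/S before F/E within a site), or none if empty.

Tracing the run of input #5 (n=7, p=7):
  B1->F, B4->S, B3->F
distinct outcomes covered: B1=F, B3=F, B4=S

Answer: B1=F, B3=F, B4=S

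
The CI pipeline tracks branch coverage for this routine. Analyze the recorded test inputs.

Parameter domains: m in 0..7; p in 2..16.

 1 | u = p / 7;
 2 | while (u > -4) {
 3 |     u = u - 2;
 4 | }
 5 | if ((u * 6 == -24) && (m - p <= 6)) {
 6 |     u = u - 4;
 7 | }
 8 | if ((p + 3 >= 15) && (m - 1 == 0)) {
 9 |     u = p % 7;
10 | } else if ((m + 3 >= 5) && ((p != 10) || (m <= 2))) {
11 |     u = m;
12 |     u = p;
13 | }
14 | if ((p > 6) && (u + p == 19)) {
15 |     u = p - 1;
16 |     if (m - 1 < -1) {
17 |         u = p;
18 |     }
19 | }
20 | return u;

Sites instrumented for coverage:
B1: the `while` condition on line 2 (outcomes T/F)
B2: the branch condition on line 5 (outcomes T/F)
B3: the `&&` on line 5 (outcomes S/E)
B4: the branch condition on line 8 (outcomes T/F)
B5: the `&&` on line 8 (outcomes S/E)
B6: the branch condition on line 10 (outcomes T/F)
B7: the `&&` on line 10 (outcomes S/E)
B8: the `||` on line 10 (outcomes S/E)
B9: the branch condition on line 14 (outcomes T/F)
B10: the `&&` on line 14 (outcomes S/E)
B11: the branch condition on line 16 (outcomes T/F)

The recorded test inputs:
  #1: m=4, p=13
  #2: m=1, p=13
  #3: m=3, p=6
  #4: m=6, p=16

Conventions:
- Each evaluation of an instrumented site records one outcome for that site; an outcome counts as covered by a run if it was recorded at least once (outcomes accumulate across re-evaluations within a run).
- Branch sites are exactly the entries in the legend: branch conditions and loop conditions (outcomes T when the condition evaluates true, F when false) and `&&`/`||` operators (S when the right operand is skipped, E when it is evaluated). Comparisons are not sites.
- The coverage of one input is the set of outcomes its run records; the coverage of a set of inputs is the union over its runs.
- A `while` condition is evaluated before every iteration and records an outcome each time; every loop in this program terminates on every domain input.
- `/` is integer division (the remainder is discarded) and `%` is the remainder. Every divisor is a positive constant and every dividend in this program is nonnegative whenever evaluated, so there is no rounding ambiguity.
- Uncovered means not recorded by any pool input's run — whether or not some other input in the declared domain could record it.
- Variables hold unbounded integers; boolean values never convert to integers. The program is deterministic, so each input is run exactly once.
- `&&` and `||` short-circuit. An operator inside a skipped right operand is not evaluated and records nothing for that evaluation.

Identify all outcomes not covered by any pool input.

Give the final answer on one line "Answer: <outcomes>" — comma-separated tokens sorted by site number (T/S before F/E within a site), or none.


test 1 (m=4, p=13) fires B1->T, B1->T, B1->T, B1->F, B3->S, B2->F, B5->E, B4->F, B7->E, B8->S, B6->T, B10->E, B9->F; hits B1=T, B1=F, B2=F, B3=S, B4=F, B5=E, B6=T, B7=E, B8=S, B9=F, B10=E
test 2 (m=1, p=13) fires B1->T, B1->T, B1->T, B1->F, B3->S, B2->F, B5->E, B4->T, B10->E, B9->T, B11->F; hits B1=T, B1=F, B2=F, B3=S, B4=T, B5=E, B9=T, B10=E, B11=F
test 3 (m=3, p=6) fires B1->T, B1->T, B1->F, B3->E, B2->T, B5->S, B4->F, B7->E, B8->S, B6->T, B10->S, B9->F; hits B1=T, B1=F, B2=T, B3=E, B4=F, B5=S, B6=T, B7=E, B8=S, B9=F, B10=S
test 4 (m=6, p=16) fires B1->T, B1->T, B1->T, B1->F, B3->E, B2->T, B5->E, B4->F, B7->E, B8->S, B6->T, B10->E, B9->F; hits B1=T, B1=F, B2=T, B3=E, B4=F, B5=E, B6=T, B7=E, B8=S, B9=F, B10=E
union over the pool: B1=T, B1=F, B2=T, B2=F, B3=S, B3=E, B4=T, B4=F, B5=S, B5=E, B6=T, B7=E, B8=S, B9=T, B9=F, B10=S, B10=E, B11=F
uncovered (4 of 22): B6=F, B7=S, B8=E, B11=T
Answer: B6=F, B7=S, B8=E, B11=T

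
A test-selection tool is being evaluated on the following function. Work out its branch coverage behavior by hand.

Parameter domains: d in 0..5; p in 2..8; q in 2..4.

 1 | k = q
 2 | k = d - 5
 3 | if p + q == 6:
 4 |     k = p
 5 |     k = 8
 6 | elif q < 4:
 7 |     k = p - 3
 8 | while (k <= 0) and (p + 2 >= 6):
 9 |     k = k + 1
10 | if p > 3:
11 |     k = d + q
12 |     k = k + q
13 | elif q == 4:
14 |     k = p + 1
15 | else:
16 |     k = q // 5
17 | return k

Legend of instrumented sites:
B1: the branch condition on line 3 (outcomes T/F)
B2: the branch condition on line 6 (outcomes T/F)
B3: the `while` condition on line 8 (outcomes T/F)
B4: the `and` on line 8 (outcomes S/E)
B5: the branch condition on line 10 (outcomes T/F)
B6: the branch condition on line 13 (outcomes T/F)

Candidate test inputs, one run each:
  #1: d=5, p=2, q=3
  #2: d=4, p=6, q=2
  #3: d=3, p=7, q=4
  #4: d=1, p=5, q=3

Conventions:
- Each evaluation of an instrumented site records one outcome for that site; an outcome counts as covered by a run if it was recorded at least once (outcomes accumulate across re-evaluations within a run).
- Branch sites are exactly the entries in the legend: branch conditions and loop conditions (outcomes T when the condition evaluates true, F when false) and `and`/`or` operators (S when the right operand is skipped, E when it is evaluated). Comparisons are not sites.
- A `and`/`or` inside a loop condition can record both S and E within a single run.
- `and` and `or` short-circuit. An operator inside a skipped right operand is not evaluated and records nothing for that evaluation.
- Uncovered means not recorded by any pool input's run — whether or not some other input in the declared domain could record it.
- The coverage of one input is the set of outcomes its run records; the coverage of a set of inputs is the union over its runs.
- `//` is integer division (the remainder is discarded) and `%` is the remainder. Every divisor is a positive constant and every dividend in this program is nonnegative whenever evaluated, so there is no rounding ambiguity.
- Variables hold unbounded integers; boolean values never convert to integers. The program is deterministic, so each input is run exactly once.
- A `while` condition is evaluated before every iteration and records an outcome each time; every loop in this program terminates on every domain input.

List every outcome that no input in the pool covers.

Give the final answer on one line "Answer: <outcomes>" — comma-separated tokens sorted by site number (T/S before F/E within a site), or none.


input #1, d=5, p=2, q=3: events B1->F, B2->T, B4->E, B3->F, B5->F, B6->F; outcomes B1=F, B2=T, B3=F, B4=E, B5=F, B6=F
input #2, d=4, p=6, q=2: events B1->F, B2->T, B4->S, B3->F, B5->T; outcomes B1=F, B2=T, B3=F, B4=S, B5=T
input #3, d=3, p=7, q=4: events B1->F, B2->F, B4->E, B3->T, B4->E, B3->T, B4->E, B3->T, B4->S, B3->F, B5->T; outcomes B1=F, B2=F, B3=T, B3=F, B4=S, B4=E, B5=T
input #4, d=1, p=5, q=3: events B1->F, B2->T, B4->S, B3->F, B5->T; outcomes B1=F, B2=T, B3=F, B4=S, B5=T
union over the pool: B1=F, B2=T, B2=F, B3=T, B3=F, B4=S, B4=E, B5=T, B5=F, B6=F
uncovered (2 of 12): B1=T, B6=T
Answer: B1=T, B6=T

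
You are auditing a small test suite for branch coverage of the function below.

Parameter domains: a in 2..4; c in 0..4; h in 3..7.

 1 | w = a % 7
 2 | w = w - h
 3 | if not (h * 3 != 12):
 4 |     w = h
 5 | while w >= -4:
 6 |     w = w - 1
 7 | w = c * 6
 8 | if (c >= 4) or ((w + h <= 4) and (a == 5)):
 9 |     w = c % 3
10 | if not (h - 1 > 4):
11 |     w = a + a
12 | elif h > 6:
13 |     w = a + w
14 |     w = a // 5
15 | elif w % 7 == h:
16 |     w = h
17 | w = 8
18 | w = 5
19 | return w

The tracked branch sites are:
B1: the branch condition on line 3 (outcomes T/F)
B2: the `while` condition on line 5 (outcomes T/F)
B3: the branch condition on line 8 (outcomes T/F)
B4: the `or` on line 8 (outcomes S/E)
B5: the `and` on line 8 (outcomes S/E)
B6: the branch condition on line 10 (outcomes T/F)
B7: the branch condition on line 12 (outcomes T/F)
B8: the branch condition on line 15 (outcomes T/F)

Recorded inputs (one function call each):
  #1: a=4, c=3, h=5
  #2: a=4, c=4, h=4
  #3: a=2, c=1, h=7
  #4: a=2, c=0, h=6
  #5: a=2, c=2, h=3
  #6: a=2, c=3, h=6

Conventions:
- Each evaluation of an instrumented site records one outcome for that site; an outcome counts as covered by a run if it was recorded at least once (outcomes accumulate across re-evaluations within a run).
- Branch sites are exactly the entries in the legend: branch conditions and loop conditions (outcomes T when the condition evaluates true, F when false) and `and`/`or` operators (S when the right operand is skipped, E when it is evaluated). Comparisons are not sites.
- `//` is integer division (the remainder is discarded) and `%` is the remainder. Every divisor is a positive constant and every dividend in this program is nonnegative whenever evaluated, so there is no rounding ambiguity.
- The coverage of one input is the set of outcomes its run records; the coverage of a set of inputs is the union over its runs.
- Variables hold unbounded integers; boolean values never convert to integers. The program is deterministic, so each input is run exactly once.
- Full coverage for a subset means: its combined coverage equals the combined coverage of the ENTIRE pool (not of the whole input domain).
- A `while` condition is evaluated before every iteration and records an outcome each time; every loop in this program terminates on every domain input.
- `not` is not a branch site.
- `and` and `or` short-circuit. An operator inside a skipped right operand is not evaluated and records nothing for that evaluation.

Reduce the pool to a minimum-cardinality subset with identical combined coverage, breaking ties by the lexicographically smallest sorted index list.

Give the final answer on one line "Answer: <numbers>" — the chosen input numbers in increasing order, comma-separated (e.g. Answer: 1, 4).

input #1, a=4, c=3, h=5: events B1->F, B2->T, B2->T, B2->T, B2->T, B2->F, B4->E, B5->S, B3->F, B6->T; outcomes B1=F, B2=T, B2=F, B3=F, B4=E, B5=S, B6=T
input #2, a=4, c=4, h=4: events B1->T, B2->T, B2->T, B2->T, B2->T, B2->T, B2->T, B2->T, B2->T, B2->T, B2->F, B4->S, B3->T, B6->T; outcomes B1=T, B2=T, B2=F, B3=T, B4=S, B6=T
input #3, a=2, c=1, h=7: events B1->F, B2->F, B4->E, B5->S, B3->F, B6->F, B7->T; outcomes B1=F, B2=F, B3=F, B4=E, B5=S, B6=F, B7=T
input #4, a=2, c=0, h=6: events B1->F, B2->T, B2->F, B4->E, B5->S, B3->F, B6->F, B7->F, B8->F; outcomes B1=F, B2=T, B2=F, B3=F, B4=E, B5=S, B6=F, B7=F, B8=F
input #5, a=2, c=2, h=3: events B1->F, B2->T, B2->T, B2->T, B2->T, B2->F, B4->E, B5->S, B3->F, B6->T; outcomes B1=F, B2=T, B2=F, B3=F, B4=E, B5=S, B6=T
input #6, a=2, c=3, h=6: events B1->F, B2->T, B2->F, B4->E, B5->S, B3->F, B6->F, B7->F, B8->F; outcomes B1=F, B2=T, B2=F, B3=F, B4=E, B5=S, B6=F, B7=F, B8=F
together the pool reaches 14 outcomes: B1=T, B1=F, B2=T, B2=F, B3=T, B3=F, B4=S, B4=E, B5=S, B6=T, B6=F, B7=T, B7=F, B8=F
no size-1 subset reaches all 14 outcomes (best union: 9/14)
no size-2 subset reaches all 14 outcomes (best union: 13/14)
size 3: inputs {2, 3, 4} cover all 14 outcomes, and no lexicographically smaller subset of this size does

Answer: 2, 3, 4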